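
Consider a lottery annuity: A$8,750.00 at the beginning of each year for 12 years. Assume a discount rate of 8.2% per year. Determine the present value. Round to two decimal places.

This is an annuity due: 12 payments of A$8,750.00 at the beginning of each year.
Periodic rate r = 0.082 per year.
PV = PMT × [(1 − (1+r)^−n)/r] × (1+r) = 8,750 × [1 − (1+r)^−12] / r × (1+r) = A$70,614.35

A$70,614.35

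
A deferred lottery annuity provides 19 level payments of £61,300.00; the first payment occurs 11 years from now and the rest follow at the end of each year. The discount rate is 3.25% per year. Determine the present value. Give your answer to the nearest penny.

Ordinary annuity of 19 payments, first payment at period 11.
Periodic rate r = 0.0325 per year.
The ordinary-annuity PV formula values the stream one period before the first payment (period 10); discount that back 10 periods:
PV₀ = 61,300 × [1 − (1+r)^−19] / r × (1+r)^−10 = £623,815.44

£623,815.44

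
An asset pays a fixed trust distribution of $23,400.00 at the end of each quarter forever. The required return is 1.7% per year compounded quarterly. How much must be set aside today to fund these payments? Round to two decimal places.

Periodic rate r = 0.017/4 per quarter.
Level perpetuity: PV = PMT / r = 23,400 / (0.017/4) = $5,505,882.35.

$5,505,882.35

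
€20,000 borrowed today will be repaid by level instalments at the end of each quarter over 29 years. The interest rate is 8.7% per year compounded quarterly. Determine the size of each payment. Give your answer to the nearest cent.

€474.07

Level ordinary annuity; solve PV = PMT × [(1 − (1+r)^−n)/r] for PMT.
Periodic rate r = 0.087/4 per quarter; n is counted in quarters.
With n = 116: PMT = 20,000 / ([(1 − (1+r)^−n)/r]) = €474.07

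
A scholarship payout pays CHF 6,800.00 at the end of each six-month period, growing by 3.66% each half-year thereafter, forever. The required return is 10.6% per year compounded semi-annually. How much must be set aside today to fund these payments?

Periodic rate r = 0.106/2 per half-year.
Growing perpetuity (Gordon): PV = PMT₁ / (r − g) = 6,800 / (r − 0.0366) = CHF 414,634.15.

CHF 414,634.15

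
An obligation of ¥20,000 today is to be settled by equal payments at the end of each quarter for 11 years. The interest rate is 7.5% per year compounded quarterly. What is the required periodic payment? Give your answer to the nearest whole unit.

¥672

Level ordinary annuity; solve PV = PMT × [(1 − (1+r)^−n)/r] for PMT.
Periodic rate r = 0.075/4 per quarter; n is counted in quarters.
With n = 44: PMT = 20,000 / ([(1 − (1+r)^−n)/r]) = ¥672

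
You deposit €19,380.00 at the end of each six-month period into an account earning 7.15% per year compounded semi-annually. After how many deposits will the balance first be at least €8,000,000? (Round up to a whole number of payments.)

79 payments

Periodic rate r = 0.0715/2 per half-year; n is counted in half-years.
Ordinary annuity FV: 8,000,000 = 19,380 × [((1+r)^n − 1)/r].
(1+r)^n = 1 + 8,000,000 × r / 19,380, so n = ln(1 + 8,000,000·r/19,380) / ln(1+r) = 78.50.
Round up to a whole number of payments: n = 79.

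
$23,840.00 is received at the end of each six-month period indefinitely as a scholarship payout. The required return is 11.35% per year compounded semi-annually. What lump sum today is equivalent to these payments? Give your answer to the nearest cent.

Periodic rate r = 0.1135/2 per half-year.
Level perpetuity: PV = PMT / r = 23,840 / (0.1135/2) = $420,088.11.

$420,088.11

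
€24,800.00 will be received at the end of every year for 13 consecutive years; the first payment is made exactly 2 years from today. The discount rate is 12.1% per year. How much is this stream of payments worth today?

€141,417.71

Ordinary annuity of 13 payments, first payment at period 2.
Periodic rate r = 0.121 per year.
The ordinary-annuity PV formula values the stream one period before the first payment (period 1); discount that back 1 periods:
PV₀ = 24,800 × [1 − (1+r)^−13] / r × (1+r)^−1 = €141,417.71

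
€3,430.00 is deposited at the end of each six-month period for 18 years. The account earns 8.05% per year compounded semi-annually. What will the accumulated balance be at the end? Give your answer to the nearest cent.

This is an ordinary annuity: 36 deposits of €3,430.00 at the end of each six-month period.
Periodic rate r = 0.0805/2 per half-year; n is counted in half-years.
FV = PMT × [((1+r)^n − 1)/r] = 3,430 × [(1+r)^36 − 1] / r = €267,548.28

€267,548.28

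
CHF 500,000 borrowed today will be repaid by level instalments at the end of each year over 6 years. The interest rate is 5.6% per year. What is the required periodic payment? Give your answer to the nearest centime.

CHF 100,406.96

Level ordinary annuity; solve PV = PMT × [(1 − (1+r)^−n)/r] for PMT.
Periodic rate r = 0.056 per year.
With n = 6: PMT = 500,000 / ([(1 − (1+r)^−n)/r]) = CHF 100,406.96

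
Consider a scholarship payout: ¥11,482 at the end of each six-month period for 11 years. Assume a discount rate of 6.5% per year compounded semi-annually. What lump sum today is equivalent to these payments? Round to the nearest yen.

This is an ordinary annuity: 22 payments of ¥11,482 at the end of each six-month period.
Periodic rate r = 0.065/2 per half-year; n is counted in half-years.
PV = PMT × [(1 − (1+r)^−n)/r] = 11,482 × [1 − (1+r)^−22] / r = ¥178,488

¥178,488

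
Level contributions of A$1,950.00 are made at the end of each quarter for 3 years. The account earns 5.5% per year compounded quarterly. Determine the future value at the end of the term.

This is an ordinary annuity: 12 deposits of A$1,950.00 at the end of each quarter.
Periodic rate r = 0.055/4 per quarter; n is counted in quarters.
FV = PMT × [((1+r)^n − 1)/r] = 1,950 × [(1+r)^12 − 1] / r = A$25,253.30

A$25,253.30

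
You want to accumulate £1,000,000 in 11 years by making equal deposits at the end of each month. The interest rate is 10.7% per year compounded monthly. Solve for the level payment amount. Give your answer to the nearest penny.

Level ordinary annuity; solve FV = PMT × [((1+r)^n − 1)/r] for PMT.
Periodic rate r = 0.107/12 per month; n is counted in months.
With n = 132: PMT = 1,000,000 / ([((1+r)^n − 1)/r]) = £4,002.55

£4,002.55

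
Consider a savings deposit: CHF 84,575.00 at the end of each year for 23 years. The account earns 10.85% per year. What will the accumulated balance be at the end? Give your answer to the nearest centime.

CHF 7,552,200.88

This is an ordinary annuity: 23 deposits of CHF 84,575.00 at the end of each year.
Periodic rate r = 0.1085 per year.
FV = PMT × [((1+r)^n − 1)/r] = 84,575 × [(1+r)^23 − 1] / r = CHF 7,552,200.88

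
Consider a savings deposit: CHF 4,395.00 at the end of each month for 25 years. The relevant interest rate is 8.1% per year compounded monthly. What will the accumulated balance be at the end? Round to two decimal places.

CHF 4,248,330.55

This is an ordinary annuity: 300 deposits of CHF 4,395.00 at the end of each month.
Periodic rate r = 0.081/12 per month; n is counted in months.
FV = PMT × [((1+r)^n − 1)/r] = 4,395 × [(1+r)^300 − 1] / r = CHF 4,248,330.55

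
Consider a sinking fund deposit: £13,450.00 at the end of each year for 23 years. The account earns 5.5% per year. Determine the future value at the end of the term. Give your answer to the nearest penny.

£593,304.34

This is an ordinary annuity: 23 deposits of £13,450.00 at the end of each year.
Periodic rate r = 0.055 per year.
FV = PMT × [((1+r)^n − 1)/r] = 13,450 × [(1+r)^23 − 1] / r = £593,304.34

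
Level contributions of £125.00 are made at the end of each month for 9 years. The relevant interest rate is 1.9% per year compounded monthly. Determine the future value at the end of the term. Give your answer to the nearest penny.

This is an ordinary annuity: 108 deposits of £125.00 at the end of each month.
Periodic rate r = 0.019/12 per month; n is counted in months.
FV = PMT × [((1+r)^n − 1)/r] = 125 × [(1+r)^108 − 1] / r = £14,710.29

£14,710.29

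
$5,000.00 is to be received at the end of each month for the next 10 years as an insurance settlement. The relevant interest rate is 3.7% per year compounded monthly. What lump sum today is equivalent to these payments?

This is an ordinary annuity: 120 payments of $5,000.00 at the end of each month.
Periodic rate r = 0.037/12 per month; n is counted in months.
PV = PMT × [(1 − (1+r)^−n)/r] = 5,000 × [1 − (1+r)^−120] / r = $500,874.10

$500,874.10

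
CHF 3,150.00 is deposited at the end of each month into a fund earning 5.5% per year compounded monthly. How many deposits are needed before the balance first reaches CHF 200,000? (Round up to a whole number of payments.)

Periodic rate r = 0.055/12 per month; n is counted in months.
Ordinary annuity FV: 200,000 = 3,150 × [((1+r)^n − 1)/r].
(1+r)^n = 1 + 200,000 × r / 3,150, so n = ln(1 + 200,000·r/3,150) / ln(1+r) = 55.86.
Round up to a whole number of payments: n = 56.

56 payments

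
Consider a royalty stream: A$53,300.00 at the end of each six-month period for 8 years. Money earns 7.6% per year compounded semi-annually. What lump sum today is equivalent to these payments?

This is an ordinary annuity: 16 payments of A$53,300.00 at the end of each six-month period.
Periodic rate r = 0.076/2 per half-year; n is counted in half-years.
PV = PMT × [(1 − (1+r)^−n)/r] = 53,300 × [1 − (1+r)^−16] / r = A$630,331.72

A$630,331.72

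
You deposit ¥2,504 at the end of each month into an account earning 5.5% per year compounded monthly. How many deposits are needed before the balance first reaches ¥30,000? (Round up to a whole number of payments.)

12 payments

Periodic rate r = 0.055/12 per month; n is counted in months.
Ordinary annuity FV: 30,000 = 2,504 × [((1+r)^n − 1)/r].
(1+r)^n = 1 + 30,000 × r / 2,504, so n = ln(1 + 30,000·r/2,504) / ln(1+r) = 11.69.
Round up to a whole number of payments: n = 12.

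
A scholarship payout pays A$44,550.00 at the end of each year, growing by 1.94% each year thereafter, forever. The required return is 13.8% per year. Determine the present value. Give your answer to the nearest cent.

A$375,632.38

Periodic rate r = 0.138 per year.
Growing perpetuity (Gordon): PV = PMT₁ / (r − g) = 44,550 / (r − 0.0194) = A$375,632.38.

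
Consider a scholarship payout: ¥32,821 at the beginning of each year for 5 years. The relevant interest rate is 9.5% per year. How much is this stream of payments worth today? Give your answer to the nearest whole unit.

This is an annuity due: 5 payments of ¥32,821 at the beginning of each year.
Periodic rate r = 0.095 per year.
PV = PMT × [(1 − (1+r)^−n)/r] × (1+r) = 32,821 × [1 − (1+r)^−5] / r × (1+r) = ¥137,995

¥137,995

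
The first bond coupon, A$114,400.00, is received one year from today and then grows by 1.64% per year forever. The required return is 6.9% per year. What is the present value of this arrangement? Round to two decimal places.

A$2,174,904.94

Periodic rate r = 0.069 per year.
Growing perpetuity (Gordon): PV = PMT₁ / (r − g) = 114,400 / (r − 0.0164) = A$2,174,904.94.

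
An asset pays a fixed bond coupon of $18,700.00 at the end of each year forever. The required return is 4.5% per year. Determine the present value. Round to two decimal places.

$415,555.56

Periodic rate r = 0.045 per year.
Level perpetuity: PV = PMT / r = 18,700 / (0.045) = $415,555.56.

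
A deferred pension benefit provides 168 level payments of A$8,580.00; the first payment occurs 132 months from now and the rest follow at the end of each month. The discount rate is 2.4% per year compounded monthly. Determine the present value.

A$941,541.44

Ordinary annuity of 168 payments, first payment at period 132.
Periodic rate r = 0.024/12 per month; n is counted in months.
The ordinary-annuity PV formula values the stream one period before the first payment (period 131); discount that back 131 periods:
PV₀ = 8,580 × [1 − (1+r)^−168] / r × (1+r)^−131 = A$941,541.44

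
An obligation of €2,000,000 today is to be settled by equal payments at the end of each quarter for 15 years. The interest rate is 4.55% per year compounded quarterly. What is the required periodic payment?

Level ordinary annuity; solve PV = PMT × [(1 − (1+r)^−n)/r] for PMT.
Periodic rate r = 0.0455/4 per quarter; n is counted in quarters.
With n = 60: PMT = 2,000,000 / ([(1 − (1+r)^−n)/r]) = €46,174.39

€46,174.39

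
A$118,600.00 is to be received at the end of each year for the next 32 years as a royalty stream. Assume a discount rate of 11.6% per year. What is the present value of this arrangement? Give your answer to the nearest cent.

A$991,908.69

This is an ordinary annuity: 32 payments of A$118,600.00 at the end of each year.
Periodic rate r = 0.116 per year.
PV = PMT × [(1 − (1+r)^−n)/r] = 118,600 × [1 − (1+r)^−32] / r = A$991,908.69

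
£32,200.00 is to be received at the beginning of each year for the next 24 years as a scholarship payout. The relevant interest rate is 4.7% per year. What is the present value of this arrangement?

£479,083.03

This is an annuity due: 24 payments of £32,200.00 at the beginning of each year.
Periodic rate r = 0.047 per year.
PV = PMT × [(1 − (1+r)^−n)/r] × (1+r) = 32,200 × [1 − (1+r)^−24] / r × (1+r) = £479,083.03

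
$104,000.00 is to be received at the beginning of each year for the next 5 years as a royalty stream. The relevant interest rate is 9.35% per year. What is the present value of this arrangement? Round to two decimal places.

$438,358.61

This is an annuity due: 5 payments of $104,000.00 at the beginning of each year.
Periodic rate r = 0.0935 per year.
PV = PMT × [(1 − (1+r)^−n)/r] × (1+r) = 104,000 × [1 − (1+r)^−5] / r × (1+r) = $438,358.61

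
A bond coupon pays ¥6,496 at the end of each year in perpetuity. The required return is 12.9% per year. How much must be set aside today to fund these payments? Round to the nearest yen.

¥50,357

Periodic rate r = 0.129 per year.
Level perpetuity: PV = PMT / r = 6,496 / (0.129) = ¥50,357.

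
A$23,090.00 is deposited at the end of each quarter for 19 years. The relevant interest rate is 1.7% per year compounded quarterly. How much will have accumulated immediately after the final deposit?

A$2,066,257.74

This is an ordinary annuity: 76 deposits of A$23,090.00 at the end of each quarter.
Periodic rate r = 0.017/4 per quarter; n is counted in quarters.
FV = PMT × [((1+r)^n − 1)/r] = 23,090 × [(1+r)^76 − 1] / r = A$2,066,257.74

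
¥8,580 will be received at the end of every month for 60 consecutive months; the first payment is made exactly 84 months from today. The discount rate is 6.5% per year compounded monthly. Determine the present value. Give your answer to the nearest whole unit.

Ordinary annuity of 60 payments, first payment at period 84.
Periodic rate r = 0.065/12 per month; n is counted in months.
The ordinary-annuity PV formula values the stream one period before the first payment (period 83); discount that back 83 periods:
PV₀ = 8,580 × [1 − (1+r)^−60] / r × (1+r)^−83 = ¥280,064

¥280,064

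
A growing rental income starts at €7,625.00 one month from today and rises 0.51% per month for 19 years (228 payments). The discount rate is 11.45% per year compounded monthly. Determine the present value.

€1,088,524.55

Periodic rate r = 0.1145/12 per month; n is counted in months.
Growing ordinary annuity: PV = PMT₁ × [1 − ((1+g)/(1+r))^n] / (r − g) = 7,625 × [1 − ((1+0.0051)/(1+r))^228] / (r − 0.0051) = €1,088,524.55.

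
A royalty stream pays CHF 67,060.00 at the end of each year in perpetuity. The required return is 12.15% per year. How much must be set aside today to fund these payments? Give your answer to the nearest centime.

Periodic rate r = 0.1215 per year.
Level perpetuity: PV = PMT / r = 67,060 / (0.1215) = CHF 551,934.16.

CHF 551,934.16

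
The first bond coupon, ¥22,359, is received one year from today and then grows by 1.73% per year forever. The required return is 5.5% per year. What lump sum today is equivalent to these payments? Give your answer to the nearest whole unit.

¥593,077

Periodic rate r = 0.055 per year.
Growing perpetuity (Gordon): PV = PMT₁ / (r − g) = 22,359 / (r − 0.0173) = ¥593,077.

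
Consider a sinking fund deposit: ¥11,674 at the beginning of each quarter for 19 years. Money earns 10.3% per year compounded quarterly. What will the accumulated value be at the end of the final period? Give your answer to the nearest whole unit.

¥2,745,964

This is an annuity due: 76 deposits of ¥11,674 at the beginning of each quarter.
Periodic rate r = 0.103/4 per quarter; n is counted in quarters.
FV = PMT × [((1+r)^n − 1)/r] × (1+r) = 11,674 × [(1+r)^76 − 1] / r × (1+r) = ¥2,745,964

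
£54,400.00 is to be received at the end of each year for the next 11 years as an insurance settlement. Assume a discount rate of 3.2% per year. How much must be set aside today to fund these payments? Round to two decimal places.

This is an ordinary annuity: 11 payments of £54,400.00 at the end of each year.
Periodic rate r = 0.032 per year.
PV = PMT × [(1 − (1+r)^−n)/r] = 54,400 × [1 − (1+r)^−11] / r = £497,812.38

£497,812.38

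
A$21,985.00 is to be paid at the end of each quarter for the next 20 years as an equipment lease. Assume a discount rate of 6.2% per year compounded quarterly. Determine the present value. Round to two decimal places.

This is an ordinary annuity: 80 payments of A$21,985.00 at the end of each quarter.
Periodic rate r = 0.062/4 per quarter; n is counted in quarters.
PV = PMT × [(1 − (1+r)^−n)/r] = 21,985 × [1 − (1+r)^−80] / r = A$1,004,005.41

A$1,004,005.41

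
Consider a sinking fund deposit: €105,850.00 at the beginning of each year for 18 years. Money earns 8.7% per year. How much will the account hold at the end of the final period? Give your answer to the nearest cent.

This is an annuity due: 18 deposits of €105,850.00 at the beginning of each year.
Periodic rate r = 0.087 per year.
FV = PMT × [((1+r)^n − 1)/r] × (1+r) = 105,850 × [(1+r)^18 − 1] / r × (1+r) = €4,614,017.17

€4,614,017.17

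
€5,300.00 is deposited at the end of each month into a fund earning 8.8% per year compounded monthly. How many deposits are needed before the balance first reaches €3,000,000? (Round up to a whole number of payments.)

Periodic rate r = 0.088/12 per month; n is counted in months.
Ordinary annuity FV: 3,000,000 = 5,300 × [((1+r)^n − 1)/r].
(1+r)^n = 1 + 3,000,000 × r / 5,300, so n = ln(1 + 3,000,000·r/5,300) / ln(1+r) = 224.34.
Round up to a whole number of payments: n = 225.

225 payments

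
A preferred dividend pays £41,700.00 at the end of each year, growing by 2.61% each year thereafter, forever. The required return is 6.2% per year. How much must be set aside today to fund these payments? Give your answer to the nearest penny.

Periodic rate r = 0.062 per year.
Growing perpetuity (Gordon): PV = PMT₁ / (r − g) = 41,700 / (r − 0.0261) = £1,161,559.89.

£1,161,559.89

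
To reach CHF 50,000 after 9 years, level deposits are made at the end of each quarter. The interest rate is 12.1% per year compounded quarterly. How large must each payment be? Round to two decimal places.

CHF 786.24

Level ordinary annuity; solve FV = PMT × [((1+r)^n − 1)/r] for PMT.
Periodic rate r = 0.121/4 per quarter; n is counted in quarters.
With n = 36: PMT = 50,000 / ([((1+r)^n − 1)/r]) = CHF 786.24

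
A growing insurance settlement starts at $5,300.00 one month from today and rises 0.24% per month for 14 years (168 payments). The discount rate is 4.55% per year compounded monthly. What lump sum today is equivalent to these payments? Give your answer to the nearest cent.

Periodic rate r = 0.0455/12 per month; n is counted in months.
Growing ordinary annuity: PV = PMT₁ × [1 − ((1+g)/(1+r))^n] / (r − g) = 5,300 × [1 − ((1+0.0024)/(1+r))^168] / (r − 0.0024) = $791,795.55.

$791,795.55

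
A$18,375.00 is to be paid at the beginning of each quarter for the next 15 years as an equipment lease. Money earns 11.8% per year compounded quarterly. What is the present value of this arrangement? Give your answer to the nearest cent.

A$529,196.35

This is an annuity due: 60 payments of A$18,375.00 at the beginning of each quarter.
Periodic rate r = 0.118/4 per quarter; n is counted in quarters.
PV = PMT × [(1 − (1+r)^−n)/r] × (1+r) = 18,375 × [1 − (1+r)^−60] / r × (1+r) = A$529,196.35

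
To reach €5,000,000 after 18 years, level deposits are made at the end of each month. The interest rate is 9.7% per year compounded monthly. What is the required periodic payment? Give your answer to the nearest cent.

€8,614.80

Level ordinary annuity; solve FV = PMT × [((1+r)^n − 1)/r] for PMT.
Periodic rate r = 0.097/12 per month; n is counted in months.
With n = 216: PMT = 5,000,000 / ([((1+r)^n − 1)/r]) = €8,614.80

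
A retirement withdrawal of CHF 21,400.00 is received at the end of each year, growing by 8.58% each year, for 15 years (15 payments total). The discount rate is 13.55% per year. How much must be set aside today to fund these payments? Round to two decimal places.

CHF 210,545.41

Periodic rate r = 0.1355 per year.
Growing ordinary annuity: PV = PMT₁ × [1 − ((1+g)/(1+r))^n] / (r − g) = 21,400 × [1 − ((1+0.0858)/(1+r))^15] / (r − 0.0858) = CHF 210,545.41.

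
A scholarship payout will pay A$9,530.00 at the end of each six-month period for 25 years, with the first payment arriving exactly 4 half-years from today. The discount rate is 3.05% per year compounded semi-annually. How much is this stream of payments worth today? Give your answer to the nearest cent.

A$316,987.38

Ordinary annuity of 50 payments, first payment at period 4.
Periodic rate r = 0.0305/2 per half-year; n is counted in half-years.
The ordinary-annuity PV formula values the stream one period before the first payment (period 3); discount that back 3 periods:
PV₀ = 9,530 × [1 − (1+r)^−50] / r × (1+r)^−3 = A$316,987.38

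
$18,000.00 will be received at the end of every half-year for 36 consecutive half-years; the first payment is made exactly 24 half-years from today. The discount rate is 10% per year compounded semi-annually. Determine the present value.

Ordinary annuity of 36 payments, first payment at period 24.
Periodic rate r = 0.1/2 per half-year; n is counted in half-years.
The ordinary-annuity PV formula values the stream one period before the first payment (period 23); discount that back 23 periods:
PV₀ = 18,000 × [1 − (1+r)^−36] / r × (1+r)^−23 = $96,969.24

$96,969.24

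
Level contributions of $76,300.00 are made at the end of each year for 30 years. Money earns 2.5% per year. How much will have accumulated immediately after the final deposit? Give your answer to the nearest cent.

$3,349,776.25

This is an ordinary annuity: 30 deposits of $76,300.00 at the end of each year.
Periodic rate r = 0.025 per year.
FV = PMT × [((1+r)^n − 1)/r] = 76,300 × [(1+r)^30 − 1] / r = $3,349,776.25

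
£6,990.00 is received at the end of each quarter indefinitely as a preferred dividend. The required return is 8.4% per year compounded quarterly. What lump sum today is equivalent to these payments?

£332,857.14

Periodic rate r = 0.084/4 per quarter.
Level perpetuity: PV = PMT / r = 6,990 / (0.084/4) = £332,857.14.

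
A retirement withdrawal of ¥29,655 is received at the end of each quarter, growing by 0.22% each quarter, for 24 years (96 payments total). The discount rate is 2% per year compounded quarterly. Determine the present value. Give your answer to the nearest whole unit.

¥2,488,549

Periodic rate r = 0.02/4 per quarter; n is counted in quarters.
Growing ordinary annuity: PV = PMT₁ × [1 − ((1+g)/(1+r))^n] / (r − g) = 29,655 × [1 − ((1+0.0022)/(1+r))^96] / (r − 0.0022) = ¥2,488,549.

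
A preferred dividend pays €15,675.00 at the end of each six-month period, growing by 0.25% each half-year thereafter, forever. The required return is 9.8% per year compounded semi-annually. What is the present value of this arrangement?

€337,096.77

Periodic rate r = 0.098/2 per half-year.
Growing perpetuity (Gordon): PV = PMT₁ / (r − g) = 15,675 / (r − 0.0025) = €337,096.77.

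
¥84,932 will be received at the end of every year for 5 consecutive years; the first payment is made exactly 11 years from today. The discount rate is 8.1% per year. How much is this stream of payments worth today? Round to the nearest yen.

Ordinary annuity of 5 payments, first payment at period 11.
Periodic rate r = 0.081 per year.
The ordinary-annuity PV formula values the stream one period before the first payment (period 10); discount that back 10 periods:
PV₀ = 84,932 × [1 − (1+r)^−5] / r × (1+r)^−10 = ¥155,217

¥155,217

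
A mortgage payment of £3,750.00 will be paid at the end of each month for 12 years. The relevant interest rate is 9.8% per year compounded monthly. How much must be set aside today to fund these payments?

This is an ordinary annuity: 144 payments of £3,750.00 at the end of each month.
Periodic rate r = 0.098/12 per month; n is counted in months.
PV = PMT × [(1 − (1+r)^−n)/r] = 3,750 × [1 − (1+r)^−144] / r = £316,842.57

£316,842.57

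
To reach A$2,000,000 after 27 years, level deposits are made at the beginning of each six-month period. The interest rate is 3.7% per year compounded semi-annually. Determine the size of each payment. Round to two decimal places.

Level annuity due; solve FV = PMT × [((1+r)^n − 1)/r] × (1+r) for PMT.
Periodic rate r = 0.037/2 per half-year; n is counted in half-years.
With n = 54: PMT = 2,000,000 / ([((1+r)^n − 1)/r] × (1+r)) = A$21,484.52

A$21,484.52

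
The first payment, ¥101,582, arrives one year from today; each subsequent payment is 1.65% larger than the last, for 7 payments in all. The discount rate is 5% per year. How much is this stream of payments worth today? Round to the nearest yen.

¥615,733

Periodic rate r = 0.05 per year.
Growing ordinary annuity: PV = PMT₁ × [1 − ((1+g)/(1+r))^n] / (r − g) = 101,582 × [1 − ((1+0.0165)/(1+r))^7] / (r − 0.0165) = ¥615,733.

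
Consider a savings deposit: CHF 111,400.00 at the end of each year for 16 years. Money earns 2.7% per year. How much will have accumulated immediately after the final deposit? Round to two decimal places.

This is an ordinary annuity: 16 deposits of CHF 111,400.00 at the end of each year.
Periodic rate r = 0.027 per year.
FV = PMT × [((1+r)^n − 1)/r] = 111,400 × [(1+r)^16 − 1] / r = CHF 2,193,076.53

CHF 2,193,076.53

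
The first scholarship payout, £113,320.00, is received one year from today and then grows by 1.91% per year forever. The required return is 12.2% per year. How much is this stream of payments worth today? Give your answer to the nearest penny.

£1,101,263.36

Periodic rate r = 0.122 per year.
Growing perpetuity (Gordon): PV = PMT₁ / (r − g) = 113,320 / (r − 0.0191) = £1,101,263.36.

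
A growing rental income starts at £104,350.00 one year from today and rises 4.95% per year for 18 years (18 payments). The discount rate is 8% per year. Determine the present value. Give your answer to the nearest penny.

£1,378,402.63

Periodic rate r = 0.08 per year.
Growing ordinary annuity: PV = PMT₁ × [1 − ((1+g)/(1+r))^n] / (r − g) = 104,350 × [1 − ((1+0.0495)/(1+r))^18] / (r − 0.0495) = £1,378,402.63.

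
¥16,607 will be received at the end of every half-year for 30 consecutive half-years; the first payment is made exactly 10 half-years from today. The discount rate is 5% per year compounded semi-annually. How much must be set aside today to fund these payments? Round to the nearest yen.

¥278,325

Ordinary annuity of 30 payments, first payment at period 10.
Periodic rate r = 0.05/2 per half-year; n is counted in half-years.
The ordinary-annuity PV formula values the stream one period before the first payment (period 9); discount that back 9 periods:
PV₀ = 16,607 × [1 − (1+r)^−30] / r × (1+r)^−9 = ¥278,325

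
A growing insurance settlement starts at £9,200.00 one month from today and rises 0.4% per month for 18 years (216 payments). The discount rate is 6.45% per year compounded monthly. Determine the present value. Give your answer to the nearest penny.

Periodic rate r = 0.0645/12 per month; n is counted in months.
Growing ordinary annuity: PV = PMT₁ × [1 − ((1+g)/(1+r))^n] / (r − g) = 9,200 × [1 − ((1+0.004)/(1+r))^216] / (r − 0.004) = £1,712,375.45.

£1,712,375.45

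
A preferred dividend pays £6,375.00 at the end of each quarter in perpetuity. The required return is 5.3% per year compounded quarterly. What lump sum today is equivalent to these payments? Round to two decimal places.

Periodic rate r = 0.053/4 per quarter.
Level perpetuity: PV = PMT / r = 6,375 / (0.053/4) = £481,132.08.

£481,132.08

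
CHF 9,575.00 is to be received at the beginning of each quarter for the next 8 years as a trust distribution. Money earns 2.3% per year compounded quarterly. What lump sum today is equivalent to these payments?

This is an annuity due: 32 payments of CHF 9,575.00 at the beginning of each quarter.
Periodic rate r = 0.023/4 per quarter; n is counted in quarters.
PV = PMT × [(1 − (1+r)^−n)/r] × (1+r) = 9,575 × [1 − (1+r)^−32] / r × (1+r) = CHF 280,738.19

CHF 280,738.19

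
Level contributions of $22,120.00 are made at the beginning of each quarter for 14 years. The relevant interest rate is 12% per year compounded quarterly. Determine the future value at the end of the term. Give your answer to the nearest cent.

This is an annuity due: 56 deposits of $22,120.00 at the beginning of each quarter.
Periodic rate r = 0.12/4 per quarter; n is counted in quarters.
FV = PMT × [((1+r)^n − 1)/r] × (1+r) = 22,120 × [(1+r)^56 − 1] / r × (1+r) = $3,215,991.00

$3,215,991.00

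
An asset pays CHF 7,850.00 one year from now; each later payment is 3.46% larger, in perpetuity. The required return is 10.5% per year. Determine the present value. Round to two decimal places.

Periodic rate r = 0.105 per year.
Growing perpetuity (Gordon): PV = PMT₁ / (r − g) = 7,850 / (r − 0.0346) = CHF 111,505.68.

CHF 111,505.68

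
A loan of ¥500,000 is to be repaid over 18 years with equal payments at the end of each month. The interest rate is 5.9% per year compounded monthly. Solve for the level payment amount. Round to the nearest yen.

Level ordinary annuity; solve PV = PMT × [(1 − (1+r)^−n)/r] for PMT.
Periodic rate r = 0.059/12 per month; n is counted in months.
With n = 216: PMT = 500,000 / ([(1 − (1+r)^−n)/r]) = ¥3,763

¥3,763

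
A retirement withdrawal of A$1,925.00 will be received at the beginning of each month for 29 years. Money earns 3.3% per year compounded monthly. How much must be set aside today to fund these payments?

A$432,001.11

This is an annuity due: 348 payments of A$1,925.00 at the beginning of each month.
Periodic rate r = 0.033/12 per month; n is counted in months.
PV = PMT × [(1 − (1+r)^−n)/r] × (1+r) = 1,925 × [1 − (1+r)^−348] / r × (1+r) = A$432,001.11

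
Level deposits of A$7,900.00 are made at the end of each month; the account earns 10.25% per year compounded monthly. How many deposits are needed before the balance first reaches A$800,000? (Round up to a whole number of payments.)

74 payments

Periodic rate r = 0.1025/12 per month; n is counted in months.
Ordinary annuity FV: 800,000 = 7,900 × [((1+r)^n − 1)/r].
(1+r)^n = 1 + 800,000 × r / 7,900, so n = ln(1 + 800,000·r/7,900) / ln(1+r) = 73.28.
Round up to a whole number of payments: n = 74.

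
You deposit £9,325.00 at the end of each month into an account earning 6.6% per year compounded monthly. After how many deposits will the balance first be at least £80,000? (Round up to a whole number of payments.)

9 payments

Periodic rate r = 0.066/12 per month; n is counted in months.
Ordinary annuity FV: 80,000 = 9,325 × [((1+r)^n − 1)/r].
(1+r)^n = 1 + 80,000 × r / 9,325, so n = ln(1 + 80,000·r/9,325) / ln(1+r) = 8.41.
Round up to a whole number of payments: n = 9.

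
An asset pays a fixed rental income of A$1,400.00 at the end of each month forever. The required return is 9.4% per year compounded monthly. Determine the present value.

A$178,723.40

Periodic rate r = 0.094/12 per month.
Level perpetuity: PV = PMT / r = 1,400 / (0.094/12) = A$178,723.40.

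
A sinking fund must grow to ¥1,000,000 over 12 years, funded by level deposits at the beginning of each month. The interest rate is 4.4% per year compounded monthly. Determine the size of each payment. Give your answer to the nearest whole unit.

Level annuity due; solve FV = PMT × [((1+r)^n − 1)/r] × (1+r) for PMT.
Periodic rate r = 0.044/12 per month; n is counted in months.
With n = 144: PMT = 1,000,000 / ([((1+r)^n − 1)/r] × (1+r)) = ¥5,265

¥5,265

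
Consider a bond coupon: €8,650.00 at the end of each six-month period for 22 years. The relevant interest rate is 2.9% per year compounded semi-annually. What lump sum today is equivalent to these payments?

€279,917.51

This is an ordinary annuity: 44 payments of €8,650.00 at the end of each six-month period.
Periodic rate r = 0.029/2 per half-year; n is counted in half-years.
PV = PMT × [(1 − (1+r)^−n)/r] = 8,650 × [1 − (1+r)^−44] / r = €279,917.51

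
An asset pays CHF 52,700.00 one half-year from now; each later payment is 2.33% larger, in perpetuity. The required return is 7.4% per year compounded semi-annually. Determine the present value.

Periodic rate r = 0.074/2 per half-year.
Growing perpetuity (Gordon): PV = PMT₁ / (r − g) = 52,700 / (r − 0.0233) = CHF 3,846,715.33.

CHF 3,846,715.33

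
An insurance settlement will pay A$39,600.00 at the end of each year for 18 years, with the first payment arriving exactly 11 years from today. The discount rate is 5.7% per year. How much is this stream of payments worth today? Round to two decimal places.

A$251,953.05

Ordinary annuity of 18 payments, first payment at period 11.
Periodic rate r = 0.057 per year.
The ordinary-annuity PV formula values the stream one period before the first payment (period 10); discount that back 10 periods:
PV₀ = 39,600 × [1 − (1+r)^−18] / r × (1+r)^−10 = A$251,953.05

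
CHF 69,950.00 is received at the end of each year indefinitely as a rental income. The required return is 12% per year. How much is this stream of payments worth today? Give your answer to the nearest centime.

Periodic rate r = 0.12 per year.
Level perpetuity: PV = PMT / r = 69,950 / (0.12) = CHF 582,916.67.

CHF 582,916.67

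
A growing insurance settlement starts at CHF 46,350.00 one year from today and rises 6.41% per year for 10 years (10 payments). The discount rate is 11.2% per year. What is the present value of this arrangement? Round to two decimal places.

Periodic rate r = 0.112 per year.
Growing ordinary annuity: PV = PMT₁ × [1 − ((1+g)/(1+r))^n] / (r − g) = 46,350 × [1 − ((1+0.0641)/(1+r))^10] / (r − 0.0641) = CHF 344,636.99.

CHF 344,636.99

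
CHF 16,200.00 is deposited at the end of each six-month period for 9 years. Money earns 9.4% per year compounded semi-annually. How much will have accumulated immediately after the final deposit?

This is an ordinary annuity: 18 deposits of CHF 16,200.00 at the end of each six-month period.
Periodic rate r = 0.094/2 per half-year; n is counted in half-years.
FV = PMT × [((1+r)^n − 1)/r] = 16,200 × [(1+r)^18 − 1] / r = CHF 443,194.34

CHF 443,194.34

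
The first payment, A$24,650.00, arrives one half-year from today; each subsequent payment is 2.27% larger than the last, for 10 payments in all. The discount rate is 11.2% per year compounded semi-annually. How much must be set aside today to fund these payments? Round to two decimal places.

Periodic rate r = 0.112/2 per half-year; n is counted in half-years.
Growing ordinary annuity: PV = PMT₁ × [1 − ((1+g)/(1+r))^n] / (r − g) = 24,650 × [1 − ((1+0.0227)/(1+r))^10] / (r − 0.0227) = A$202,941.20.

A$202,941.20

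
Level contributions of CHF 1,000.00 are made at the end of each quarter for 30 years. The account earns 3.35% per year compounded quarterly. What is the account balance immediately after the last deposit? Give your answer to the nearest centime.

CHF 205,432.58

This is an ordinary annuity: 120 deposits of CHF 1,000.00 at the end of each quarter.
Periodic rate r = 0.0335/4 per quarter; n is counted in quarters.
FV = PMT × [((1+r)^n − 1)/r] = 1,000 × [(1+r)^120 − 1] / r = CHF 205,432.58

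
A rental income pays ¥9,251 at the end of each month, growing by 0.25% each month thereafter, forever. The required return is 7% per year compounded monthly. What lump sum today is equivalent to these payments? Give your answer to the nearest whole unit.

¥2,775,300

Periodic rate r = 0.07/12 per month.
Growing perpetuity (Gordon): PV = PMT₁ / (r − g) = 9,251 / (r − 0.0025) = ¥2,775,300.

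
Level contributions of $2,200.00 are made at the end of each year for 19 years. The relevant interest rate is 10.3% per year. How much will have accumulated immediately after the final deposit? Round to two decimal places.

$116,209.65

This is an ordinary annuity: 19 deposits of $2,200.00 at the end of each year.
Periodic rate r = 0.103 per year.
FV = PMT × [((1+r)^n − 1)/r] = 2,200 × [(1+r)^19 − 1] / r = $116,209.65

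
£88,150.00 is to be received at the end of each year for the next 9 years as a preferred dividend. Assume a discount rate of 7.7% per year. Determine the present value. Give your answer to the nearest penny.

This is an ordinary annuity: 9 payments of £88,150.00 at the end of each year.
Periodic rate r = 0.077 per year.
PV = PMT × [(1 − (1+r)^−n)/r] = 88,150 × [1 − (1+r)^−9] / r = £557,599.50

£557,599.50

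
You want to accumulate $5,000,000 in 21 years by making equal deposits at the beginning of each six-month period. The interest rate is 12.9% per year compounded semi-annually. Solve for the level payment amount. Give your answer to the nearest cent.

$23,654.65

Level annuity due; solve FV = PMT × [((1+r)^n − 1)/r] × (1+r) for PMT.
Periodic rate r = 0.129/2 per half-year; n is counted in half-years.
With n = 42: PMT = 5,000,000 / ([((1+r)^n − 1)/r] × (1+r)) = $23,654.65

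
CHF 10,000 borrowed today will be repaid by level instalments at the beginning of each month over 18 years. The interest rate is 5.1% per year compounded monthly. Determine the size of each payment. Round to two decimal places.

Level annuity due; solve PV = PMT × [(1 − (1+r)^−n)/r] × (1+r) for PMT.
Periodic rate r = 0.051/12 per month; n is counted in months.
With n = 216: PMT = 10,000 / ([(1 − (1+r)^−n)/r] × (1+r)) = CHF 70.54

CHF 70.54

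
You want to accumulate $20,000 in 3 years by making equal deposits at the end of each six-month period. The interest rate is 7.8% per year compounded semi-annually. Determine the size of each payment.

Level ordinary annuity; solve FV = PMT × [((1+r)^n − 1)/r] for PMT.
Periodic rate r = 0.078/2 per half-year; n is counted in half-years.
With n = 6: PMT = 20,000 / ([((1+r)^n − 1)/r]) = $3,022.83

$3,022.83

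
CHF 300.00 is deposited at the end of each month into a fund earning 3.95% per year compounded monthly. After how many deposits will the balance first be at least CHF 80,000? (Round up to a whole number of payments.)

Periodic rate r = 0.0395/12 per month; n is counted in months.
Ordinary annuity FV: 80,000 = 300 × [((1+r)^n − 1)/r].
(1+r)^n = 1 + 80,000 × r / 300, so n = ln(1 + 80,000·r/300) / ln(1+r) = 191.73.
Round up to a whole number of payments: n = 192.

192 payments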